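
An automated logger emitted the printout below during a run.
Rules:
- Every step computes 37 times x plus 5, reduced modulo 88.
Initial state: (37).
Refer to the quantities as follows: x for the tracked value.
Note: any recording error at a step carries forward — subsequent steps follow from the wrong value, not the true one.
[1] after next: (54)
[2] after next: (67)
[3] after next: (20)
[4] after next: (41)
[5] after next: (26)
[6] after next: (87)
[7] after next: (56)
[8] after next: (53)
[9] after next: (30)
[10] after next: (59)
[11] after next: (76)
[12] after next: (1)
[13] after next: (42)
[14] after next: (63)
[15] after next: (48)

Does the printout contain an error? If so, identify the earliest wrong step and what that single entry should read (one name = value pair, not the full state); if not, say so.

Recomputing the run from the initial state:
step 1: x = 54
step 2: x = 67
step 3: x = 20
step 4: x = 41
step 5: x = 26
step 6: x = 87
step 7: x = 56
step 8: x = 53
step 9: x = 30
step 10: x = 59
step 11: x = 76
step 12: x = 1
step 13: x = 42
step 14: x = 63
step 15: x = 48
This matches the printout at every step.

no error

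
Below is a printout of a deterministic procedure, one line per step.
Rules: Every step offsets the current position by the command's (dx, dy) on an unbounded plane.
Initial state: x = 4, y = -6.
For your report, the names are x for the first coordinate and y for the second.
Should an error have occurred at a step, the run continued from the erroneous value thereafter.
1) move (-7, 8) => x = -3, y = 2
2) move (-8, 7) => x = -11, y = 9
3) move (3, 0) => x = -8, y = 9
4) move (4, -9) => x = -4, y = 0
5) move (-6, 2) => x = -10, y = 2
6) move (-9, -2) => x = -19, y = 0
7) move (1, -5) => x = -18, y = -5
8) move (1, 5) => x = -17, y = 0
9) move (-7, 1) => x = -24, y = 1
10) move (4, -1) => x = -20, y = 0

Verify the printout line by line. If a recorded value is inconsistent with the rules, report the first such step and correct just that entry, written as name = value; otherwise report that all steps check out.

1. x = 4 + (-7) = -3, y = -6 + (8) = 2 (same as recorded)
2. x = -3 + (-8) = -11, y = 2 + (7) = 9 (consistent with the printout)
3. x = -11 + (3) = -8, y = 9 + (0) = 9 (checks out)
4. x = -8 + (4) = -4, y = 9 + (-9) = 0 (consistent with the printout)
5. x = -4 + (-6) = -10, y = 0 + (2) = 2 (exactly as logged)
6. x = -10 + (-9) = -19, y = 2 + (-2) = 0 (matches)
7. x = -19 + (1) = -18, y = 0 + (-5) = -5 (checks out)
8. x = -18 + (1) = -17, y = -5 + (5) = 0 (same as recorded)
9. x = -17 + (-7) = -24, y = 0 + (1) = 1 (exactly as logged)
10. x = -24 + (4) = -20, y = 1 + (-1) = 0 (matches)
All steps check out; nothing to correct.

no error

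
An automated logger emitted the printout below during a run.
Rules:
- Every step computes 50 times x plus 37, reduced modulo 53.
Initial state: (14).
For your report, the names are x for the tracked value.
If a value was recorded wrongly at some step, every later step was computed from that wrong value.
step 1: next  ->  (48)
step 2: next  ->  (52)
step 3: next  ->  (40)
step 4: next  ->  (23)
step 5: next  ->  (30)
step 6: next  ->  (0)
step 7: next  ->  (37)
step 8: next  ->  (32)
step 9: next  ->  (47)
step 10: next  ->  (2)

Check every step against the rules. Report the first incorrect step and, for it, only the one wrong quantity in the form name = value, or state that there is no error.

step 5, x = 21

Step 1: x = (50*14 + 37) mod 53 = 48 — verified.
Step 2: x = (50*48 + 37) mod 53 = 52 — same as recorded.
Step 3: x = (50*52 + 37) mod 53 = 40 — matches.
Step 4: x = (50*40 + 37) mod 53 = 23 — checks out.
Step 5: x = (50*23 + 37) mod 53 = 21 — first mismatch against the printout.
First deviation found at step 5; the corrected entry is x = 21.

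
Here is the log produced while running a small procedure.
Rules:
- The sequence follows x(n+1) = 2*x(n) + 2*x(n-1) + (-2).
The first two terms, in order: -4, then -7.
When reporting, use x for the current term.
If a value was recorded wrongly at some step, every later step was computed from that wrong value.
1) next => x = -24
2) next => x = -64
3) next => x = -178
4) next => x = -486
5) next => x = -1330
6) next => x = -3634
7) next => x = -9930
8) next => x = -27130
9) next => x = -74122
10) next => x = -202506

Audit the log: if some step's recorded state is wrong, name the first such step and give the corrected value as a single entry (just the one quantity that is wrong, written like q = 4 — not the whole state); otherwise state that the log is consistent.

no error

1. x = 2*(-7) + (2)*(-4) + (-2) = -24 (agrees with the log)
2. x = 2*(-24) + (2)*(-7) + (-2) = -64 (consistent with the log)
3. x = 2*(-64) + (2)*(-24) + (-2) = -178 (in agreement)
4. x = 2*(-178) + (2)*(-64) + (-2) = -486 (exactly as logged)
5. x = 2*(-486) + (2)*(-178) + (-2) = -1330 (checks out)
6. x = 2*(-1330) + (2)*(-486) + (-2) = -3634 (verified)
7. x = 2*(-3634) + (2)*(-1330) + (-2) = -9930 (verified)
8. x = 2*(-9930) + (2)*(-3634) + (-2) = -27130 (same as recorded)
9. x = 2*(-27130) + (2)*(-9930) + (-2) = -74122 (same as recorded)
10. x = 2*(-74122) + (2)*(-27130) + (-2) = -202506 (checks out)
All entries verified; no error found.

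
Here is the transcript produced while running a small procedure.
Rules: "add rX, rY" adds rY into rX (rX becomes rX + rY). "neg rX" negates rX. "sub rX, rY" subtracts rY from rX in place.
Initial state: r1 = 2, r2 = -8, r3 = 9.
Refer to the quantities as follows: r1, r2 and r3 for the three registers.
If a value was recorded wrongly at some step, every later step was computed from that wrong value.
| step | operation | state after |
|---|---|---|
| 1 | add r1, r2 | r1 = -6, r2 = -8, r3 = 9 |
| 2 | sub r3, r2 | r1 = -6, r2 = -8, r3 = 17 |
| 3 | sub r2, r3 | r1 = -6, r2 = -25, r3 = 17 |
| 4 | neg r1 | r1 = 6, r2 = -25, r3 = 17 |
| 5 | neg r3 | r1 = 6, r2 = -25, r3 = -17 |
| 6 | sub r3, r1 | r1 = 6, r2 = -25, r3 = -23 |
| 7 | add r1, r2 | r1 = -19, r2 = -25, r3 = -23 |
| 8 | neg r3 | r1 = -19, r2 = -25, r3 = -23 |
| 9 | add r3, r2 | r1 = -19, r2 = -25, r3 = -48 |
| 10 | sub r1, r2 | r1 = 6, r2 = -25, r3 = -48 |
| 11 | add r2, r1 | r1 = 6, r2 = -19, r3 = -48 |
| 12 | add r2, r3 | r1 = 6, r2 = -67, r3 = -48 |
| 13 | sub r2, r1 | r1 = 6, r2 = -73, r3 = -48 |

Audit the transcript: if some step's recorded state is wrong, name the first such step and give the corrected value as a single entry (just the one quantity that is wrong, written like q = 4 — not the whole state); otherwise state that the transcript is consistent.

step 1: r1 = 2 + -8 = -6 -> exactly as logged
step 2: r3 = 9 - -8 = 17 -> consistent with the transcript
step 3: r2 = -8 - 17 = -25 -> exactly as logged
step 4: r1 = -(-6) = 6 -> no discrepancy
step 5: r3 = -(17) = -17 -> no discrepancy
step 6: r3 = -17 - 6 = -23 -> in agreement
step 7: r1 = 6 + -25 = -19 -> no discrepancy
step 8: r3 = -(-23) = 23 -> the entry is off here
That makes step 8 the first incorrect line — r3 = 23 is what it should show.

step 8, r3 = 23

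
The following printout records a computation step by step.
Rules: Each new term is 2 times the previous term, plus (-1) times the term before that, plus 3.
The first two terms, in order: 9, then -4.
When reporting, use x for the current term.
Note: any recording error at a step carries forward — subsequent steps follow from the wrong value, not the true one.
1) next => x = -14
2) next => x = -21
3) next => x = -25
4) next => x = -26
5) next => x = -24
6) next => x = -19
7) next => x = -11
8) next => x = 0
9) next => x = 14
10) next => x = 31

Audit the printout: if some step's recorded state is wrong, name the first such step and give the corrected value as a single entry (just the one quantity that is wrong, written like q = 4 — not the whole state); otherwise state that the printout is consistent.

step 1: x = 2*(-4) + (-1)*(9) + (3) = -14 -> matches
step 2: x = 2*(-14) + (-1)*(-4) + (3) = -21 -> in agreement
step 3: x = 2*(-21) + (-1)*(-14) + (3) = -25 -> checks out
step 4: x = 2*(-25) + (-1)*(-21) + (3) = -26 -> in agreement
step 5: x = 2*(-26) + (-1)*(-25) + (3) = -24 -> verified
step 6: x = 2*(-24) + (-1)*(-26) + (3) = -19 -> agrees with the printout
step 7: x = 2*(-19) + (-1)*(-24) + (3) = -11 -> same as recorded
step 8: x = 2*(-11) + (-1)*(-19) + (3) = 0 -> verified
step 9: x = 2*(0) + (-1)*(-11) + (3) = 14 -> exactly as logged
step 10: x = 2*(14) + (-1)*(0) + (3) = 31 -> no discrepancy
All steps check out; nothing to correct.

no error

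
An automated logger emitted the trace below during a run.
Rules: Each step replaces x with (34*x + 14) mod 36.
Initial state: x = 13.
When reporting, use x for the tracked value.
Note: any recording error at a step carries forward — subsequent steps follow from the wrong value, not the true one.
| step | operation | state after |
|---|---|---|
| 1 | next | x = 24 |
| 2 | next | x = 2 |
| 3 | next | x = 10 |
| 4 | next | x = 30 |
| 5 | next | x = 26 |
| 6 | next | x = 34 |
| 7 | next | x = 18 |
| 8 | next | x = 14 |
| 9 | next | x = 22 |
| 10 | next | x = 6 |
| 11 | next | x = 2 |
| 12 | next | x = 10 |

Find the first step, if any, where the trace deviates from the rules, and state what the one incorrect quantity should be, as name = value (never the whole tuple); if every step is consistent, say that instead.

no error

Step 1: x = (34*13 + 14) mod 36 = 24 — verified.
Step 2: x = (34*24 + 14) mod 36 = 2 — matches.
Step 3: x = (34*2 + 14) mod 36 = 10 — same as recorded.
Step 4: x = (34*10 + 14) mod 36 = 30 — same as recorded.
Step 5: x = (34*30 + 14) mod 36 = 26 — consistent with the trace.
Step 6: x = (34*26 + 14) mod 36 = 34 — agrees with the trace.
Step 7: x = (34*34 + 14) mod 36 = 18 — exactly as logged.
Step 8: x = (34*18 + 14) mod 36 = 14 — no discrepancy.
Step 9: x = (34*14 + 14) mod 36 = 22 — consistent with the trace.
Step 10: x = (34*22 + 14) mod 36 = 6 — in agreement.
Step 11: x = (34*6 + 14) mod 36 = 2 — agrees with the trace.
Step 12: x = (34*2 + 14) mod 36 = 10 — agrees with the trace.
Every step is consistent.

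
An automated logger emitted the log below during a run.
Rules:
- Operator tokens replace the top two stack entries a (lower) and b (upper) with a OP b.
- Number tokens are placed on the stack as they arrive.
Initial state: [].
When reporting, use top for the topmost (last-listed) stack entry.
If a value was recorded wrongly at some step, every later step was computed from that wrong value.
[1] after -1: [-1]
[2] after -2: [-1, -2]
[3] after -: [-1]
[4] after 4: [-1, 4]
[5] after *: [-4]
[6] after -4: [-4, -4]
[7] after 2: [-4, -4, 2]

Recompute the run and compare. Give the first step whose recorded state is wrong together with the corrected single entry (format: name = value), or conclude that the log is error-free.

step 3, top = 1

1. push -1: top = -1 (checks out)
2. push -2: top = -2 (confirmed correct)
3. -1 - -2 = 1 (not what was recorded)
Conclusion: step 3 carries the first error; the entry should be top = 1.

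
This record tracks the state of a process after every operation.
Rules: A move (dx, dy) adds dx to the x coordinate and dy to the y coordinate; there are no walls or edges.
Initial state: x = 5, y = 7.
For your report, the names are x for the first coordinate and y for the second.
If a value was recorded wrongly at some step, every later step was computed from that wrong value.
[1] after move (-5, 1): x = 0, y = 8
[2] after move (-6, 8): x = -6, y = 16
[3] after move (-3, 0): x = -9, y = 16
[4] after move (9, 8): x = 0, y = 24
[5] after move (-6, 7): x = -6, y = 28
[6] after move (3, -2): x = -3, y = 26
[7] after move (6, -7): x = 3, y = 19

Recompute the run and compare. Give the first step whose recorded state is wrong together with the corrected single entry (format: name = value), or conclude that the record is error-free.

step 5, y = 31

Recomputing the run from the initial state:
step 1: x = 0, y = 8
step 2: x = -6, y = 16
step 3: x = -9, y = 16
step 4: x = 0, y = 24
step 5: x = -6, y = 31
step 6: x = -3, y = 29
step 7: x = 3, y = 22
The first disagreement with the record is at step 5, where the value should be y = 31.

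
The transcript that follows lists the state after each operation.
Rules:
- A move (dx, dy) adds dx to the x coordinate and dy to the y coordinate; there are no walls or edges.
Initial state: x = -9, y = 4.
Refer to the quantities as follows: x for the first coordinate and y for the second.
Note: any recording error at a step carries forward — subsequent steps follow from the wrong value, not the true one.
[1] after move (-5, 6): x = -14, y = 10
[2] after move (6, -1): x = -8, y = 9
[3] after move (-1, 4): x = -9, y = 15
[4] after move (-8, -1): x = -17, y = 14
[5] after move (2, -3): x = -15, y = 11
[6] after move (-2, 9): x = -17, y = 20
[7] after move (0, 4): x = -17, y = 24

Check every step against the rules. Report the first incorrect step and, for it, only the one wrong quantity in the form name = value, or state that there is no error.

step 3, y = 13

1. x = -9 + (-5) = -14, y = 4 + (6) = 10 (checks out)
2. x = -14 + (6) = -8, y = 10 + (-1) = 9 (matches)
3. x = -8 + (-1) = -9, y = 9 + (4) = 13 (first mismatch against the transcript)
Conclusion: step 3 carries the first error; the entry should be y = 13.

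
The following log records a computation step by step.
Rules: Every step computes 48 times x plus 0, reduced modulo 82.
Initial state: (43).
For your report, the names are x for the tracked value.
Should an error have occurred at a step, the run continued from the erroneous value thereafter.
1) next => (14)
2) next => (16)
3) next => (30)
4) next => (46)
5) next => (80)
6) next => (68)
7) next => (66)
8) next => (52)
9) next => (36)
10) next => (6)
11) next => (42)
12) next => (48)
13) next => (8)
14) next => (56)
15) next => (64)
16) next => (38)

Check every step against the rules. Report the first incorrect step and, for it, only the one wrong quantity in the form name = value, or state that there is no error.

step 5, x = 76

Step 1: x = (48*43 + 0) mod 82 = 14 — exactly as logged.
Step 2: x = (48*14 + 0) mod 82 = 16 — confirmed correct.
Step 3: x = (48*16 + 0) mod 82 = 30 — in agreement.
Step 4: x = (48*30 + 0) mod 82 = 46 — confirmed correct.
Step 5: x = (48*46 + 0) mod 82 = 76 — the log has a different value.
So the first discrepancy is step 5, where the right value is x = 76.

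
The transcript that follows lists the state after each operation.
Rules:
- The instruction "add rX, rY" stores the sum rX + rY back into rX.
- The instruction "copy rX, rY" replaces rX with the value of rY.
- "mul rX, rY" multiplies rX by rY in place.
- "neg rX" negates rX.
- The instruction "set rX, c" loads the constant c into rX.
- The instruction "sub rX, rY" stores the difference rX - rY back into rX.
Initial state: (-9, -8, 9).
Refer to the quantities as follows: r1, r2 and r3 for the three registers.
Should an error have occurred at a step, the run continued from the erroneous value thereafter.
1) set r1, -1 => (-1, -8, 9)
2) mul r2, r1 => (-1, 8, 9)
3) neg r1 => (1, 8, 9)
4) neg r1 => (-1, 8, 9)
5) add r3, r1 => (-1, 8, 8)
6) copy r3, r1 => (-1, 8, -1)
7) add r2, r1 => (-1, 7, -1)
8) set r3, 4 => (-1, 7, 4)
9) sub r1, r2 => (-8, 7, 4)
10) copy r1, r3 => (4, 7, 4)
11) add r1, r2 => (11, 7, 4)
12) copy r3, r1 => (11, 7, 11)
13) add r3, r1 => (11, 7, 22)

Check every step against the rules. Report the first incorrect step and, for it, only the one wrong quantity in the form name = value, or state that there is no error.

1. r1 = -1 (checks out)
2. r2 = -8 * -1 = 8 (no discrepancy)
3. r1 = -(-1) = 1 (agrees with the transcript)
4. r1 = -(1) = -1 (verified)
5. r3 = 9 + -1 = 8 (verified)
6. r3 = -1 (agrees with the transcript)
7. r2 = 8 + -1 = 7 (verified)
8. r3 = 4 (same as recorded)
9. r1 = -1 - 7 = -8 (exactly as logged)
10. r1 = 4 (verified)
11. r1 = 4 + 7 = 11 (checks out)
12. r3 = 11 (matches)
13. r3 = 11 + 11 = 22 (agrees with the transcript)
Every step is consistent.

no error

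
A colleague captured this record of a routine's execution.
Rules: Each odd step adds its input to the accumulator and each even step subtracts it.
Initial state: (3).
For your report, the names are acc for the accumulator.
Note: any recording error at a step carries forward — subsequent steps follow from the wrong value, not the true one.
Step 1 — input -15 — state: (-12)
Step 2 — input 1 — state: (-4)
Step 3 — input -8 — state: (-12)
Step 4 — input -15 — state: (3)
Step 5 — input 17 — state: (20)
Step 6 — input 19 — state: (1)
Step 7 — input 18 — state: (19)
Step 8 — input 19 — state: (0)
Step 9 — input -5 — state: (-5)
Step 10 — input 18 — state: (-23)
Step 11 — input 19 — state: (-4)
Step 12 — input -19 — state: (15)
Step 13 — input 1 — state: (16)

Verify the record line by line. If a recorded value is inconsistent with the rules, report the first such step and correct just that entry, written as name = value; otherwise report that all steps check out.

step 2, acc = -13

step 1: acc = 3 + -15 = -12 -> exactly as logged
step 2: acc = -12 - 1 = -13 -> first mismatch against the record
Step 2 is the first one off; corrected, acc = -13.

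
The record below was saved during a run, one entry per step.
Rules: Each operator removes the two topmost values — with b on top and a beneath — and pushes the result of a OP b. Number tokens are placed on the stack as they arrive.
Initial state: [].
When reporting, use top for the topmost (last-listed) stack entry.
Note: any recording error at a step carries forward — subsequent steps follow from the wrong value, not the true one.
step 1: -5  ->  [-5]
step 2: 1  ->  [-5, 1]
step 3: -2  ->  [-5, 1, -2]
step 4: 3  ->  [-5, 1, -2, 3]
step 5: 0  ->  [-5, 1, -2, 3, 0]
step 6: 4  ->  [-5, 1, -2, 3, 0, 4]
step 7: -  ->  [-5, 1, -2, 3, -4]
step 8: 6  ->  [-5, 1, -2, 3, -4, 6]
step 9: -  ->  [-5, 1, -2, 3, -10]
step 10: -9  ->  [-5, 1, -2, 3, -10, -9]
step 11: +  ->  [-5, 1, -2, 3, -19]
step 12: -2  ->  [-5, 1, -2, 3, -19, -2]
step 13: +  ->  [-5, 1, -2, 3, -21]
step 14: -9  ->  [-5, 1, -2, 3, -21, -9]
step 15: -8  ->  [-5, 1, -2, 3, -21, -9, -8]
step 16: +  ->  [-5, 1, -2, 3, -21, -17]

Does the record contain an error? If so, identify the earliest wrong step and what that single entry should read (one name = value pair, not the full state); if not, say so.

no error

1. push -5: top = -5 (matches)
2. push 1: top = 1 (verified)
3. push -2: top = -2 (checks out)
4. push 3: top = 3 (matches)
5. push 0: top = 0 (matches)
6. push 4: top = 4 (exactly as logged)
7. 0 - 4 = -4 (verified)
8. push 6: top = 6 (agrees with the record)
9. -4 - 6 = -10 (no discrepancy)
10. push -9: top = -9 (same as recorded)
11. -10 + -9 = -19 (in agreement)
12. push -2: top = -2 (consistent with the record)
13. -19 + -2 = -21 (same as recorded)
14. push -9: top = -9 (confirmed correct)
15. push -8: top = -8 (verified)
16. -9 + -8 = -17 (confirmed correct)
All entries verified; no error found.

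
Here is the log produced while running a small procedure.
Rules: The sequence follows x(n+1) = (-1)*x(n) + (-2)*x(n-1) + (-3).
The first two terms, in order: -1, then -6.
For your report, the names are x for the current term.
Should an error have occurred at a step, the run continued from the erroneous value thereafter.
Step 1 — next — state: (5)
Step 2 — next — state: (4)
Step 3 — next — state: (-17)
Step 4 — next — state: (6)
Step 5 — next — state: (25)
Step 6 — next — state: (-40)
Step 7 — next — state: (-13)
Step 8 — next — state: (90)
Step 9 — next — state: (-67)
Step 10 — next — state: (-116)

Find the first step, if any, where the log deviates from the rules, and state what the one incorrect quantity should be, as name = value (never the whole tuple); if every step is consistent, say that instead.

Step 1: x = -1*(-6) + (-2)*(-1) + (-3) = 5 — same as recorded.
Step 2: x = -1*(5) + (-2)*(-6) + (-3) = 4 — consistent with the log.
Step 3: x = -1*(4) + (-2)*(5) + (-3) = -17 — no discrepancy.
Step 4: x = -1*(-17) + (-2)*(4) + (-3) = 6 — checks out.
Step 5: x = -1*(6) + (-2)*(-17) + (-3) = 25 — confirmed correct.
Step 6: x = -1*(25) + (-2)*(6) + (-3) = -40 — confirmed correct.
Step 7: x = -1*(-40) + (-2)*(25) + (-3) = -13 — same as recorded.
Step 8: x = -1*(-13) + (-2)*(-40) + (-3) = 90 — agrees with the log.
Step 9: x = -1*(90) + (-2)*(-13) + (-3) = -67 — same as recorded.
Step 10: x = -1*(-67) + (-2)*(90) + (-3) = -116 — confirmed correct.
All entries verified; no error found.

no error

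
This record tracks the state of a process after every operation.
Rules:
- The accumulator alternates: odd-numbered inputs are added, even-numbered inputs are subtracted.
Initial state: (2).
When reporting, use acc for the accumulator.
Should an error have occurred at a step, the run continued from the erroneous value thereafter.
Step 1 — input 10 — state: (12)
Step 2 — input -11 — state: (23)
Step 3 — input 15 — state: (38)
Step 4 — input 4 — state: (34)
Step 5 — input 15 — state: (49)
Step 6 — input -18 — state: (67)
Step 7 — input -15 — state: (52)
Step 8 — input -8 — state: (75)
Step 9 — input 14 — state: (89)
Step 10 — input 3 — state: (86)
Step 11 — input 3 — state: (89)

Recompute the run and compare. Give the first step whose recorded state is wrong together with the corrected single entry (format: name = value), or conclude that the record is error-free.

Recomputing the run from the initial state:
step 1: acc = 12
step 2: acc = 23
step 3: acc = 38
step 4: acc = 34
step 5: acc = 49
step 6: acc = 67
step 7: acc = 52
step 8: acc = 60
step 9: acc = 74
step 10: acc = 71
step 11: acc = 74
The first disagreement with the record is at step 8, where the value should be acc = 60.

step 8, acc = 60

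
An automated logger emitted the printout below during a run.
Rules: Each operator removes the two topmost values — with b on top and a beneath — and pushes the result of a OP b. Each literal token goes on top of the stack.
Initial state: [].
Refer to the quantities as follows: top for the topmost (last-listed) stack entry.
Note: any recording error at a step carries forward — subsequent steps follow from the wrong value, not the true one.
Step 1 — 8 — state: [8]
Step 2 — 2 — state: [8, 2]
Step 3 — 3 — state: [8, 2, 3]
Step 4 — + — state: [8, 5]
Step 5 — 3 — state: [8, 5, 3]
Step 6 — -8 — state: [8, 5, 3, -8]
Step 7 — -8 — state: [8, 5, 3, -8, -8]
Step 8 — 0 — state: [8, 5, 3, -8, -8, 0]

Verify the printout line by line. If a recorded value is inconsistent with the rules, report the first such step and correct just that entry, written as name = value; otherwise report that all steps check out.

Recomputing the run from the initial state:
step 1: [8]
step 2: [8, 2]
step 3: [8, 2, 3]
step 4: [8, 5]
step 5: [8, 5, 3]
step 6: [8, 5, 3, -8]
step 7: [8, 5, 3, -8, -8]
step 8: [8, 5, 3, -8, -8, 0]
This matches the printout at every step.

no error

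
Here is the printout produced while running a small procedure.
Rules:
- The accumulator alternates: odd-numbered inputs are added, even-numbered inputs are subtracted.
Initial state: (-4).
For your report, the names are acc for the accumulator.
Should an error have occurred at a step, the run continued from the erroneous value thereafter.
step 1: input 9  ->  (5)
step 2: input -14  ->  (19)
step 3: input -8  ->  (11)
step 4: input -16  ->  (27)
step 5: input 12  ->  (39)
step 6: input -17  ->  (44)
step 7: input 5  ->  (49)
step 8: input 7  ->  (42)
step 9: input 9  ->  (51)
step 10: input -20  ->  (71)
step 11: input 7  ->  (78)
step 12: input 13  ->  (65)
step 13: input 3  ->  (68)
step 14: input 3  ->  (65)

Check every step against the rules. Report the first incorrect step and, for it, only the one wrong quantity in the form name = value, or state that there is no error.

step 6, acc = 56

Step 1: acc = -4 + 9 = 5 — no discrepancy.
Step 2: acc = 5 - -14 = 19 — checks out.
Step 3: acc = 19 + -8 = 11 — same as recorded.
Step 4: acc = 11 - -16 = 27 — no discrepancy.
Step 5: acc = 27 + 12 = 39 — consistent with the printout.
Step 6: acc = 39 - -17 = 56 — first mismatch against the printout.
Conclusion: step 6 carries the first error; the entry should be acc = 56.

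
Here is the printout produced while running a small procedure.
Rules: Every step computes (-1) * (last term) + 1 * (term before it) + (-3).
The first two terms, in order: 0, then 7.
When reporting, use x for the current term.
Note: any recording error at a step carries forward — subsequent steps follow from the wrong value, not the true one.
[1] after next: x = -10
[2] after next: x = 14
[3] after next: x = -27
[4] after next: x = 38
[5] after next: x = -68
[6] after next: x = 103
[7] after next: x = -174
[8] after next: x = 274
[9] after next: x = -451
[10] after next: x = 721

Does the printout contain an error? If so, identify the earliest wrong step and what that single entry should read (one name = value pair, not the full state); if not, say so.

step 10, x = 722

step 1: x = -1*(7) + (1)*(0) + (-3) = -10 -> agrees with the printout
step 2: x = -1*(-10) + (1)*(7) + (-3) = 14 -> exactly as logged
step 3: x = -1*(14) + (1)*(-10) + (-3) = -27 -> matches
step 4: x = -1*(-27) + (1)*(14) + (-3) = 38 -> same as recorded
step 5: x = -1*(38) + (1)*(-27) + (-3) = -68 -> consistent with the printout
step 6: x = -1*(-68) + (1)*(38) + (-3) = 103 -> same as recorded
step 7: x = -1*(103) + (1)*(-68) + (-3) = -174 -> checks out
step 8: x = -1*(-174) + (1)*(103) + (-3) = 274 -> no discrepancy
step 9: x = -1*(274) + (1)*(-174) + (-3) = -451 -> checks out
step 10: x = -1*(-451) + (1)*(274) + (-3) = 722 -> the printout disagrees here
So the first discrepancy is step 10, where the right value is x = 722.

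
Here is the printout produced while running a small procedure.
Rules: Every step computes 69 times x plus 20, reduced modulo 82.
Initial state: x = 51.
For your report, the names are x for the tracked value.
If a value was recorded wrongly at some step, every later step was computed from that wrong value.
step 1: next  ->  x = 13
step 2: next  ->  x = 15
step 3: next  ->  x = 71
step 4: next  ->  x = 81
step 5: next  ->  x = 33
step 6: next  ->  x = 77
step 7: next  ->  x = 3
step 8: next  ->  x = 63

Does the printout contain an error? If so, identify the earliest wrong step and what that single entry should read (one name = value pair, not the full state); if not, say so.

Recomputing the run from the initial state:
step 1: x = 13
step 2: x = 15
step 3: x = 71
step 4: x = 81
step 5: x = 33
step 6: x = 1
step 7: x = 7
step 8: x = 11
The first disagreement with the printout is at step 6, where the value should be x = 1.

step 6, x = 1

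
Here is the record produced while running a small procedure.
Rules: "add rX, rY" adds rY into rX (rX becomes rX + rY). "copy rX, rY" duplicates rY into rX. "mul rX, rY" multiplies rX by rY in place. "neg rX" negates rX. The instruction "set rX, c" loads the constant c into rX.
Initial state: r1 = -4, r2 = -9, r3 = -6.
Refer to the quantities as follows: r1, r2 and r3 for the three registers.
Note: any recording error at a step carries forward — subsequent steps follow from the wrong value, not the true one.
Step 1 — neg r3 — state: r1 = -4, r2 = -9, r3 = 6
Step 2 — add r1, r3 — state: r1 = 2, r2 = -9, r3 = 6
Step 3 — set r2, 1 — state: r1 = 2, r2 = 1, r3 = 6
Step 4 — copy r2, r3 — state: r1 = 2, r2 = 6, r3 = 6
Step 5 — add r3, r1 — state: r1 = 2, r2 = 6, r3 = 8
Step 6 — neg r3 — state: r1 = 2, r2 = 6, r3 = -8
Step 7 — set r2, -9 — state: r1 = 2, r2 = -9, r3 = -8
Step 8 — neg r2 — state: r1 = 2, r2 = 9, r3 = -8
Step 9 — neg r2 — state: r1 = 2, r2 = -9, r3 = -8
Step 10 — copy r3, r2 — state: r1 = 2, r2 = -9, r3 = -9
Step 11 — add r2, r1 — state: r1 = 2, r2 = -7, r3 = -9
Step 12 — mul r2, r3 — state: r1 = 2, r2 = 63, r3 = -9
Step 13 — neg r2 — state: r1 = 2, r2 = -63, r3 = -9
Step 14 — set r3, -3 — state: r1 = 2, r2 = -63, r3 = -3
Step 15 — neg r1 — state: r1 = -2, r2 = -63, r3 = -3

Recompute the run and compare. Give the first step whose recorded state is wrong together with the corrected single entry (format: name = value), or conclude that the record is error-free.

Recomputing the run from the initial state:
step 1: r1 = -4, r2 = -9, r3 = 6
step 2: r1 = 2, r2 = -9, r3 = 6
step 3: r1 = 2, r2 = 1, r3 = 6
step 4: r1 = 2, r2 = 6, r3 = 6
step 5: r1 = 2, r2 = 6, r3 = 8
step 6: r1 = 2, r2 = 6, r3 = -8
step 7: r1 = 2, r2 = -9, r3 = -8
step 8: r1 = 2, r2 = 9, r3 = -8
step 9: r1 = 2, r2 = -9, r3 = -8
step 10: r1 = 2, r2 = -9, r3 = -9
step 11: r1 = 2, r2 = -7, r3 = -9
step 12: r1 = 2, r2 = 63, r3 = -9
step 13: r1 = 2, r2 = -63, r3 = -9
step 14: r1 = 2, r2 = -63, r3 = -3
step 15: r1 = -2, r2 = -63, r3 = -3
This matches the record at every step.

no error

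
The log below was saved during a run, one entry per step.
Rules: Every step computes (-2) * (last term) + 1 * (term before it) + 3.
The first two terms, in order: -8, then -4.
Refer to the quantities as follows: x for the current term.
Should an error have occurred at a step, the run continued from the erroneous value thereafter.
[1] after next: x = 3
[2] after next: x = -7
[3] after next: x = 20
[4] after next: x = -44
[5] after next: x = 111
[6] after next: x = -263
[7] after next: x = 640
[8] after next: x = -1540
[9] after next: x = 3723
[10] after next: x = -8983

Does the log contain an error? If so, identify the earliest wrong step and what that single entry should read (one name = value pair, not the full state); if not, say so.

no error

Recomputing the run from the initial state:
step 1: x = 3
step 2: x = -7
step 3: x = 20
step 4: x = -44
step 5: x = 111
step 6: x = -263
step 7: x = 640
step 8: x = -1540
step 9: x = 3723
step 10: x = -8983
This matches the log at every step.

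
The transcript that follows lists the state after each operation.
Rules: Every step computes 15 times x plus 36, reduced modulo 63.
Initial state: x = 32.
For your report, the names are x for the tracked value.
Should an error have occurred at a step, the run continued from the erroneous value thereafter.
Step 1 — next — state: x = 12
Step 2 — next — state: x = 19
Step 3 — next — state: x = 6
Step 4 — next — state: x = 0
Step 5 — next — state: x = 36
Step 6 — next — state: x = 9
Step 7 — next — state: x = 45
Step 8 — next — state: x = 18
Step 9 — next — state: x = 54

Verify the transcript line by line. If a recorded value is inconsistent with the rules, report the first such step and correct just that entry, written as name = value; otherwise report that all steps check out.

Recomputing the run from the initial state:
step 1: x = 12
step 2: x = 27
step 3: x = 0
step 4: x = 36
step 5: x = 9
step 6: x = 45
step 7: x = 18
step 8: x = 54
step 9: x = 27
The first disagreement with the transcript is at step 2, where the value should be x = 27.

step 2, x = 27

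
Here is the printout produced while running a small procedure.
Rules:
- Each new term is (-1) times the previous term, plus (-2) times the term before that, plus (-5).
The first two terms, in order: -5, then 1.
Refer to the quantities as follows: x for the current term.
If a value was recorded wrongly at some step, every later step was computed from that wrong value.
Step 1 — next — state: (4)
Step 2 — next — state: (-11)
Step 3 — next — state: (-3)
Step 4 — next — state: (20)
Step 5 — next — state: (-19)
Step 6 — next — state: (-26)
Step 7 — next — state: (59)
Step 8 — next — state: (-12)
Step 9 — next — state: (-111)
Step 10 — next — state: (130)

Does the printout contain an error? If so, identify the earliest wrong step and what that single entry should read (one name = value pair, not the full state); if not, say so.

step 3, x = -2

Recomputing the run from the initial state:
step 1: x = 4
step 2: x = -11
step 3: x = -2
step 4: x = 19
step 5: x = -20
step 6: x = -23
step 7: x = 58
step 8: x = -17
step 9: x = -104
step 10: x = 133
The first disagreement with the printout is at step 3, where the value should be x = -2.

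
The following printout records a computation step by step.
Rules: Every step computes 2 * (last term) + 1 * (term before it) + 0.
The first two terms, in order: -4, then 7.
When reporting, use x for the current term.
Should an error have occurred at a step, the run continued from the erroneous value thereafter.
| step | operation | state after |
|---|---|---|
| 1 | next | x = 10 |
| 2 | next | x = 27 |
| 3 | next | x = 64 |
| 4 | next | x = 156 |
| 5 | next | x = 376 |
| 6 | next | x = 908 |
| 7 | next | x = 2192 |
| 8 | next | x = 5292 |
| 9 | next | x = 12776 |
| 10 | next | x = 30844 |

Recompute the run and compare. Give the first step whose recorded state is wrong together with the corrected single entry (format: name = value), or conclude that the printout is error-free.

Recomputing the run from the initial state:
step 1: x = 10
step 2: x = 27
step 3: x = 64
step 4: x = 155
step 5: x = 374
step 6: x = 903
step 7: x = 2180
step 8: x = 5263
step 9: x = 12706
step 10: x = 30675
The first disagreement with the printout is at step 4, where the value should be x = 155.

step 4, x = 155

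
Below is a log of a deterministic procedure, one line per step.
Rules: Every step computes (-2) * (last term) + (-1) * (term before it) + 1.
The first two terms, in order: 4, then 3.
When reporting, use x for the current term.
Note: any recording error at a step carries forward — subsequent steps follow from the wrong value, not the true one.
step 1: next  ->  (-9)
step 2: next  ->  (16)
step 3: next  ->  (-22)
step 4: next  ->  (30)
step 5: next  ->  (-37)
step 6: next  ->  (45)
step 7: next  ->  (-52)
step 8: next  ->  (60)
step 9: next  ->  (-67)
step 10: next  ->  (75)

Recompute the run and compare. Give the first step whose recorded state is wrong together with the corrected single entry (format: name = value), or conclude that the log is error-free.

step 1: x = -2*(3) + (-1)*(4) + (1) = -9 -> agrees with the log
step 2: x = -2*(-9) + (-1)*(3) + (1) = 16 -> exactly as logged
step 3: x = -2*(16) + (-1)*(-9) + (1) = -22 -> no discrepancy
step 4: x = -2*(-22) + (-1)*(16) + (1) = 29 -> the log has a different value
So the first discrepancy is step 4, where the right value is x = 29.

step 4, x = 29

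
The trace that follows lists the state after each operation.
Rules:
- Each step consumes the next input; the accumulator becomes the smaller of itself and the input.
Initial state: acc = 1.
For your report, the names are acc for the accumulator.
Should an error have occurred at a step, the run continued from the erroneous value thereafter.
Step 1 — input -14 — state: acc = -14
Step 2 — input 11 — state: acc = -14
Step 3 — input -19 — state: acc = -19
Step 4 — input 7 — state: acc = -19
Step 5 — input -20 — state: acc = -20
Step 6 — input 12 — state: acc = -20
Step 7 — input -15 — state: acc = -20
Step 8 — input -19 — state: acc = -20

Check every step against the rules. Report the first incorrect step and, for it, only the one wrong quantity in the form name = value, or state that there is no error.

Recomputing the run from the initial state:
step 1: acc = -14
step 2: acc = -14
step 3: acc = -19
step 4: acc = -19
step 5: acc = -20
step 6: acc = -20
step 7: acc = -20
step 8: acc = -20
This matches the trace at every step.

no error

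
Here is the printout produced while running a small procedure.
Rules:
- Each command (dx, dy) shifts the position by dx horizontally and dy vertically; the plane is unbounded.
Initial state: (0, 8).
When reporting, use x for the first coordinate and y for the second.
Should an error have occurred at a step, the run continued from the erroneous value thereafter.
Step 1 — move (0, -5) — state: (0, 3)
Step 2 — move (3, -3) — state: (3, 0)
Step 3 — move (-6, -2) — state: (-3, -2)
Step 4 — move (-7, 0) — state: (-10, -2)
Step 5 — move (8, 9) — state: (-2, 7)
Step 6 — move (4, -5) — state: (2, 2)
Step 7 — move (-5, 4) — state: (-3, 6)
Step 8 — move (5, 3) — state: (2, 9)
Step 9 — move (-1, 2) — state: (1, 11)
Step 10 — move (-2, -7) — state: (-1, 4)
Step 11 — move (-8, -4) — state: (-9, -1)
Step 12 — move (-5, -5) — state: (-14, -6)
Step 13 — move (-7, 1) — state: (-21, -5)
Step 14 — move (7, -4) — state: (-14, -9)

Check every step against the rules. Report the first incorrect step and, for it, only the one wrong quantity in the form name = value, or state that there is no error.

Recomputing the run from the initial state:
step 1: x = 0, y = 3
step 2: x = 3, y = 0
step 3: x = -3, y = -2
step 4: x = -10, y = -2
step 5: x = -2, y = 7
step 6: x = 2, y = 2
step 7: x = -3, y = 6
step 8: x = 2, y = 9
step 9: x = 1, y = 11
step 10: x = -1, y = 4
step 11: x = -9, y = 0
step 12: x = -14, y = -5
step 13: x = -21, y = -4
step 14: x = -14, y = -8
The first disagreement with the printout is at step 11, where the value should be y = 0.

step 11, y = 0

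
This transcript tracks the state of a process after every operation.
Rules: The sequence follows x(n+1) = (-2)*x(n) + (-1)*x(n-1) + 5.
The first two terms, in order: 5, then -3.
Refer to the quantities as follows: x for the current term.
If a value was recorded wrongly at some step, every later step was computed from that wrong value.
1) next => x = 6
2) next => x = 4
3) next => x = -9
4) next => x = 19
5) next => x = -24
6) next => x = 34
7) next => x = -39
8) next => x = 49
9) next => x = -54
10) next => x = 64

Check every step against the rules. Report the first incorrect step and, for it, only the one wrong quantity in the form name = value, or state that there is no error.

step 2, x = -4

step 1: x = -2*(-3) + (-1)*(5) + (5) = 6 -> checks out
step 2: x = -2*(6) + (-1)*(-3) + (5) = -4 -> a discrepancy with the transcript
The audit stops at step 2: the recorded entry is wrong and should be x = -4.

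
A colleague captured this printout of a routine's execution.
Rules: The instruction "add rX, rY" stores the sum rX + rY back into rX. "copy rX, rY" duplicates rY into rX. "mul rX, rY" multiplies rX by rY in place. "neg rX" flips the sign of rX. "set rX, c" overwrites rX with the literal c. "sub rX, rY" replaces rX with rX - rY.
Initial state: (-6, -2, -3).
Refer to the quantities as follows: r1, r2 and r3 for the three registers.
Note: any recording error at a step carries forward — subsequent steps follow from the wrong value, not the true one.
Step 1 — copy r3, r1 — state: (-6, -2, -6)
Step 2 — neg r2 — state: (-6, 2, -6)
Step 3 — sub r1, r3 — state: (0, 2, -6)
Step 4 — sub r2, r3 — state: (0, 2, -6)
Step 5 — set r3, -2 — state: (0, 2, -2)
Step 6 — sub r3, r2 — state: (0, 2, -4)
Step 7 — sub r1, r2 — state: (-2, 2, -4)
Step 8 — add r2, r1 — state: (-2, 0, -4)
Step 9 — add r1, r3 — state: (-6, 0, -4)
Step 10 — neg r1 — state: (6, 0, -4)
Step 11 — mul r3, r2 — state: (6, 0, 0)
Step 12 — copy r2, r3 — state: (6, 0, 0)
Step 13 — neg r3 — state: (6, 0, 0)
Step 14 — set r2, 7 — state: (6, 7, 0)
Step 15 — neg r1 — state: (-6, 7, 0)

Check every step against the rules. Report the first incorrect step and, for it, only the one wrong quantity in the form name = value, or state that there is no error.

step 4, r2 = 8

Recomputing the run from the initial state:
step 1: r1 = -6, r2 = -2, r3 = -6
step 2: r1 = -6, r2 = 2, r3 = -6
step 3: r1 = 0, r2 = 2, r3 = -6
step 4: r1 = 0, r2 = 8, r3 = -6
step 5: r1 = 0, r2 = 8, r3 = -2
step 6: r1 = 0, r2 = 8, r3 = -10
step 7: r1 = -8, r2 = 8, r3 = -10
step 8: r1 = -8, r2 = 0, r3 = -10
step 9: r1 = -18, r2 = 0, r3 = -10
step 10: r1 = 18, r2 = 0, r3 = -10
step 11: r1 = 18, r2 = 0, r3 = 0
step 12: r1 = 18, r2 = 0, r3 = 0
step 13: r1 = 18, r2 = 0, r3 = 0
step 14: r1 = 18, r2 = 7, r3 = 0
step 15: r1 = -18, r2 = 7, r3 = 0
The first disagreement with the printout is at step 4, where the value should be r2 = 8.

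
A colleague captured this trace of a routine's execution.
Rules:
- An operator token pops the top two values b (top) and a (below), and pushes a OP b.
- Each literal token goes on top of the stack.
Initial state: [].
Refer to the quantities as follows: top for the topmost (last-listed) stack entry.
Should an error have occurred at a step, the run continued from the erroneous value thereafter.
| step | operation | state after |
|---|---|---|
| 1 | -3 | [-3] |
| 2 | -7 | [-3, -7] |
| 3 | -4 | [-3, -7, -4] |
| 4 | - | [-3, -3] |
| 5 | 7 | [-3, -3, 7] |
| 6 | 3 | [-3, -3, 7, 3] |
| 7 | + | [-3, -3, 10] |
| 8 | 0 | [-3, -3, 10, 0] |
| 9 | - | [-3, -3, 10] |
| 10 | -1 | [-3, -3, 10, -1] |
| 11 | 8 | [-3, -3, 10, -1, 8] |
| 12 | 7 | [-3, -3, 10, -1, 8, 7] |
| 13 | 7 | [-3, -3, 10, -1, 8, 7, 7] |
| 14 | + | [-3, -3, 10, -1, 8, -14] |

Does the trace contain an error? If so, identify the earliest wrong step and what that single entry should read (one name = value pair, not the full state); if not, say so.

step 1: push -3: top = -3 -> checks out
step 2: push -7: top = -7 -> matches
step 3: push -4: top = -4 -> same as recorded
step 4: -7 - -4 = -3 -> exactly as logged
step 5: push 7: top = 7 -> confirmed correct
step 6: push 3: top = 3 -> exactly as logged
step 7: 7 + 3 = 10 -> confirmed correct
step 8: push 0: top = 0 -> confirmed correct
step 9: 10 - 0 = 10 -> in agreement
step 10: push -1: top = -1 -> checks out
step 11: push 8: top = 8 -> in agreement
step 12: push 7: top = 7 -> matches
step 13: push 7: top = 7 -> in agreement
step 14: 7 + 7 = 14 -> a discrepancy with the trace
The earliest wrong entry is at step 14: it should read top = 14.

step 14, top = 14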